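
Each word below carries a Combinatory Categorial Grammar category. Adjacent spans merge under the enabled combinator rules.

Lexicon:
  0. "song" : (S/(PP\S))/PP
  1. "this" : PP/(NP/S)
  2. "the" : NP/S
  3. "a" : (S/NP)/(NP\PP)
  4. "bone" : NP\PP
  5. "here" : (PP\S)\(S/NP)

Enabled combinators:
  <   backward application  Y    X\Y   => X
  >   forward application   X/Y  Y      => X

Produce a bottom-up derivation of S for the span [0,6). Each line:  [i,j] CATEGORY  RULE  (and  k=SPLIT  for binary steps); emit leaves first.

[0,1] (S/(PP\S))/PP  lex  "song"
[1,2] PP/(NP/S)  lex  "this"
[2,3] NP/S  lex  "the"
[1,3] PP  >  k=2
[0,3] S/(PP\S)  >  k=1
[3,4] (S/NP)/(NP\PP)  lex  "a"
[4,5] NP\PP  lex  "bone"
[3,5] S/NP  >  k=4
[5,6] (PP\S)\(S/NP)  lex  "here"
[3,6] PP\S  <  k=5
[0,6] S  >  k=3

[0,6] S   >
  [0,3] S/(PP\S)   >
    [0,1] "song" : (S/(PP\S))/PP
    [1,3] PP   >
      [1,2] "this" : PP/(NP/S)
      [2,3] "the" : NP/S
  [3,6] PP\S   <
    [3,5] S/NP   >
      [3,4] "a" : (S/NP)/(NP\PP)
      [4,5] "bone" : NP\PP
    [5,6] "here" : (PP\S)\(S/NP)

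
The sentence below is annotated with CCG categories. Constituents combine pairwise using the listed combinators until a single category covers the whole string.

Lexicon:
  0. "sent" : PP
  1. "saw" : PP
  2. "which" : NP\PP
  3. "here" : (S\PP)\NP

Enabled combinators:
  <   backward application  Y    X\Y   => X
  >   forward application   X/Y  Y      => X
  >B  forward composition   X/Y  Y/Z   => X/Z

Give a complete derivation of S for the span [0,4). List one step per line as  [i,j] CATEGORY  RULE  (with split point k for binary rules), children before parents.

[0,4] S   <
  [0,1] "sent" : PP
  [1,4] S\PP   <
    [1,3] NP   <
      [1,2] "saw" : PP
      [2,3] "which" : NP\PP
    [3,4] "here" : (S\PP)\NP

[0,1] PP  lex  "sent"
[1,2] PP  lex  "saw"
[2,3] NP\PP  lex  "which"
[1,3] NP  <  k=2
[3,4] (S\PP)\NP  lex  "here"
[1,4] S\PP  <  k=3
[0,4] S  <  k=1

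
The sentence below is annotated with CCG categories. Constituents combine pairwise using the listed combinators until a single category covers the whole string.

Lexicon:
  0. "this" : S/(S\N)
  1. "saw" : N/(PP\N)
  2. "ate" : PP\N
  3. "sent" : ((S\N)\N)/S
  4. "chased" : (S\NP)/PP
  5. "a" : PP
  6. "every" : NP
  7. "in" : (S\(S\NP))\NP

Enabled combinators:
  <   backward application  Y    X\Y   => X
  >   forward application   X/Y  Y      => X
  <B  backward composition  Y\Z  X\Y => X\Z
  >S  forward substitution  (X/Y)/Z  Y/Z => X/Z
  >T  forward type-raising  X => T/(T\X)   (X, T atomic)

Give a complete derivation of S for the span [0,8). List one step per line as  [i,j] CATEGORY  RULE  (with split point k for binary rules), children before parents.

[0,8] S   >
  [0,1] "this" : S/(S\N)
  [1,8] S\N   <
    [1,3] N   >
      [1,2] "saw" : N/(PP\N)
      [2,3] "ate" : PP\N
    [3,8] (S\N)\N   >
      [3,4] "sent" : ((S\N)\N)/S
      [4,8] S   <
        [4,6] S\NP   >
          [4,5] "chased" : (S\NP)/PP
          [5,6] "a" : PP
        [6,8] S\(S\NP)   <
          [6,7] "every" : NP
          [7,8] "in" : (S\(S\NP))\NP

[0,1] S/(S\N)  lex  "this"
[1,2] N/(PP\N)  lex  "saw"
[2,3] PP\N  lex  "ate"
[1,3] N  >  k=2
[3,4] ((S\N)\N)/S  lex  "sent"
[4,5] (S\NP)/PP  lex  "chased"
[5,6] PP  lex  "a"
[4,6] S\NP  >  k=5
[6,7] NP  lex  "every"
[7,8] (S\(S\NP))\NP  lex  "in"
[6,8] S\(S\NP)  <  k=7
[4,8] S  <  k=6
[3,8] (S\N)\N  >  k=4
[1,8] S\N  <  k=3
[0,8] S  >  k=1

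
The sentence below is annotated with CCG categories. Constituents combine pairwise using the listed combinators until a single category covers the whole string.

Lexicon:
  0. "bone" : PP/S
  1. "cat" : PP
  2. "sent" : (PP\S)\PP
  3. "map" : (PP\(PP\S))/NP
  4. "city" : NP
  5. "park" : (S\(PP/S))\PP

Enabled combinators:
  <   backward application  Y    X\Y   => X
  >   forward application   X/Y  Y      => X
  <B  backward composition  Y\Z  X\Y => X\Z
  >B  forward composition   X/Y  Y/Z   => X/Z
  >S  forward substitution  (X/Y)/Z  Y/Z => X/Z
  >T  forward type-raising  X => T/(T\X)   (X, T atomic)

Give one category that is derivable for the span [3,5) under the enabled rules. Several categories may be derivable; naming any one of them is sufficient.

[0,6] S   <
  [0,1] "bone" : PP/S
  [1,6] S\(PP/S)   <
    [1,5] PP   <
      [1,3] PP\S   <
        [1,2] "cat" : PP
        [2,3] "sent" : (PP\S)\PP
      [3,5] PP\(PP\S)   >
        [3,4] "map" : (PP\(PP\S))/NP
        [4,5] "city" : NP
    [5,6] "park" : (S\(PP/S))\PP

PP\(PP\S)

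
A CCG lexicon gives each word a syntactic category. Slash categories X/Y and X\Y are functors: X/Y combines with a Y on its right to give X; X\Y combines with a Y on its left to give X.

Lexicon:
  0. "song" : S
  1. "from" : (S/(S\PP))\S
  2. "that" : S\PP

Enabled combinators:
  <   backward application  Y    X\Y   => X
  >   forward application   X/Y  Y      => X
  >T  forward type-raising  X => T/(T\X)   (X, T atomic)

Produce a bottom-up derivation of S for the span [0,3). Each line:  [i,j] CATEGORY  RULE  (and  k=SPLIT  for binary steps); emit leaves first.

[0,3] S   >
  [0,2] S/(S\PP)   <
    [0,1] "song" : S
    [1,2] "from" : (S/(S\PP))\S
  [2,3] "that" : S\PP

[0,1] S  lex  "song"
[1,2] (S/(S\PP))\S  lex  "from"
[0,2] S/(S\PP)  <  k=1
[2,3] S\PP  lex  "that"
[0,3] S  >  k=2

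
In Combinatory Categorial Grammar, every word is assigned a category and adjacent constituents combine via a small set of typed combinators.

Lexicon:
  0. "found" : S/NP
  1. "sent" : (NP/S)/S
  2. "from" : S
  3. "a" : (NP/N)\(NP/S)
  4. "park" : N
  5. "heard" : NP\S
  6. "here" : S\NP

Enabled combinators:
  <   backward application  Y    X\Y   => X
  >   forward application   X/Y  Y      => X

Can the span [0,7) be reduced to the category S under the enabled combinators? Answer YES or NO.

[0,7] S   <
  [0,6] NP   <
    [0,5] S   >
      [0,1] "found" : S/NP
      [1,5] NP   >
        [1,4] NP/N   <
          [1,3] NP/S   >
            [1,2] "sent" : (NP/S)/S
            [2,3] "from" : S
          [3,4] "a" : (NP/N)\(NP/S)
        [4,5] "park" : N
    [5,6] "heard" : NP\S
  [6,7] "here" : S\NP

YES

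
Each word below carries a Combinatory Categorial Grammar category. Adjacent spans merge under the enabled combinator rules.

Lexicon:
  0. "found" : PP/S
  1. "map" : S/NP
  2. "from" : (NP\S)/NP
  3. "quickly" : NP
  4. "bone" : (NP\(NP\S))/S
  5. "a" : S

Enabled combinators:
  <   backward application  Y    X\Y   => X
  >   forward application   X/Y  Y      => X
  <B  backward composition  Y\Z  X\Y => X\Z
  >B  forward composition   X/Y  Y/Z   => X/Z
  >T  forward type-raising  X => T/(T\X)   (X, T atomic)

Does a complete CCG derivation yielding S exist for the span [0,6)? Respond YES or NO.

PP/S S/NP (NP\S)/NP NP (NP\(NP\S))/S S
CKY chart[0,6] = {N/(N\PP), NP/(NP\PP), PP, PP/(NP\NP), PP/(PP\PP), PP/(S\S), S/(S\PP)}; S ∉ chart

NO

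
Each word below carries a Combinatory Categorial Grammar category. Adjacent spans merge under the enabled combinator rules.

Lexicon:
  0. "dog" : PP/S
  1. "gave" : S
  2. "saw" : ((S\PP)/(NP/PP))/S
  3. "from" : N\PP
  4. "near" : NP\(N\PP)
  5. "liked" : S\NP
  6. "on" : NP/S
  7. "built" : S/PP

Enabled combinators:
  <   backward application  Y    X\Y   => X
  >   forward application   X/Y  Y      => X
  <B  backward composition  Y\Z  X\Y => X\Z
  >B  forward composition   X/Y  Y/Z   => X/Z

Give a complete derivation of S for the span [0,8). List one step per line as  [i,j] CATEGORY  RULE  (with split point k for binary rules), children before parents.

[0,8] S   <
  [0,2] PP   >
    [0,1] "dog" : PP/S
    [1,2] "gave" : S
  [2,8] S\PP   >
    [2,6] (S\PP)/(NP/PP)   >
      [2,3] "saw" : ((S\PP)/(NP/PP))/S
      [3,6] S   <
        [3,5] NP   <
          [3,4] "from" : N\PP
          [4,5] "near" : NP\(N\PP)
        [5,6] "liked" : S\NP
    [6,8] NP/PP   >B
      [6,7] "on" : NP/S
      [7,8] "built" : S/PP

[0,1] PP/S  lex  "dog"
[1,2] S  lex  "gave"
[0,2] PP  >  k=1
[2,3] ((S\PP)/(NP/PP))/S  lex  "saw"
[3,4] N\PP  lex  "from"
[4,5] NP\(N\PP)  lex  "near"
[3,5] NP  <  k=4
[5,6] S\NP  lex  "liked"
[3,6] S  <  k=5
[2,6] (S\PP)/(NP/PP)  >  k=3
[6,7] NP/S  lex  "on"
[7,8] S/PP  lex  "built"
[6,8] NP/PP  >B  k=7
[2,8] S\PP  >  k=6
[0,8] S  <  k=2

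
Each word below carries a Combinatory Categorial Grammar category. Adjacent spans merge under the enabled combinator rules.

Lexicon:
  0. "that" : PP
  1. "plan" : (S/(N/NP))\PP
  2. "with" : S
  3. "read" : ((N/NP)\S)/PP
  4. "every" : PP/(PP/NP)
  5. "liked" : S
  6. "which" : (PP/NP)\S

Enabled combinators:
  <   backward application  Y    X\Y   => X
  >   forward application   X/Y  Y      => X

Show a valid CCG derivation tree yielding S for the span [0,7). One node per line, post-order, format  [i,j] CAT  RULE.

[0,7] S   >
  [0,2] S/(N/NP)   <
    [0,1] "that" : PP
    [1,2] "plan" : (S/(N/NP))\PP
  [2,7] N/NP   <
    [2,3] "with" : S
    [3,7] (N/NP)\S   >
      [3,4] "read" : ((N/NP)\S)/PP
      [4,7] PP   >
        [4,5] "every" : PP/(PP/NP)
        [5,7] PP/NP   <
          [5,6] "liked" : S
          [6,7] "which" : (PP/NP)\S

[0,1] PP  lex  "that"
[1,2] (S/(N/NP))\PP  lex  "plan"
[0,2] S/(N/NP)  <  k=1
[2,3] S  lex  "with"
[3,4] ((N/NP)\S)/PP  lex  "read"
[4,5] PP/(PP/NP)  lex  "every"
[5,6] S  lex  "liked"
[6,7] (PP/NP)\S  lex  "which"
[5,7] PP/NP  <  k=6
[4,7] PP  >  k=5
[3,7] (N/NP)\S  >  k=4
[2,7] N/NP  <  k=3
[0,7] S  >  k=2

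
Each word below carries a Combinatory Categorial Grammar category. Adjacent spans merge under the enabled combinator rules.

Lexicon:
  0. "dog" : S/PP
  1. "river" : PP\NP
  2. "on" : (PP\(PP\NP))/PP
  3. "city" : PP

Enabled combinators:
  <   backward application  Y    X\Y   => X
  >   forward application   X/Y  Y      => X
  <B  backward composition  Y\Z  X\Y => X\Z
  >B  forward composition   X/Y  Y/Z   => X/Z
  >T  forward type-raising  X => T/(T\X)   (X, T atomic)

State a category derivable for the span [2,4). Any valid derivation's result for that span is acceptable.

PP\(PP\NP)

[0,4] S   >
  [0,1] "dog" : S/PP
  [1,4] PP   <
    [1,2] "river" : PP\NP
    [2,4] PP\(PP\NP)   >
      [2,3] "on" : (PP\(PP\NP))/PP
      [3,4] "city" : PP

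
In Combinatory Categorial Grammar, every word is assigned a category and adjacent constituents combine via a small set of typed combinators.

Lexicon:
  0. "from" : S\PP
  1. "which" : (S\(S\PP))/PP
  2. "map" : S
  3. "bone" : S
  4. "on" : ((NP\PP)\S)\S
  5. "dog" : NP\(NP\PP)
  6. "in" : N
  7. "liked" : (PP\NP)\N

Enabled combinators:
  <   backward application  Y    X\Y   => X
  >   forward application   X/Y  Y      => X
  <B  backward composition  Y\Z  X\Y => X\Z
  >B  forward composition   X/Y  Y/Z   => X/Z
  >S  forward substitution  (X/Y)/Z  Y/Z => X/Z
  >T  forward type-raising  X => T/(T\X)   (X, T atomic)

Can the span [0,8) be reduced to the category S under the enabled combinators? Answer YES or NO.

[0,8] S   <
  [0,1] "from" : S\PP
  [1,8] S\(S\PP)   >
    [1,2] "which" : (S\(S\PP))/PP
    [2,8] PP   <
      [2,6] NP   <
        [2,5] NP\PP   <
          [2,3] "map" : S
          [3,5] (NP\PP)\S   <
            [3,4] "bone" : S
            [4,5] "on" : ((NP\PP)\S)\S
        [5,6] "dog" : NP\(NP\PP)
      [6,8] PP\NP   <
        [6,7] "in" : N
        [7,8] "liked" : (PP\NP)\N

YES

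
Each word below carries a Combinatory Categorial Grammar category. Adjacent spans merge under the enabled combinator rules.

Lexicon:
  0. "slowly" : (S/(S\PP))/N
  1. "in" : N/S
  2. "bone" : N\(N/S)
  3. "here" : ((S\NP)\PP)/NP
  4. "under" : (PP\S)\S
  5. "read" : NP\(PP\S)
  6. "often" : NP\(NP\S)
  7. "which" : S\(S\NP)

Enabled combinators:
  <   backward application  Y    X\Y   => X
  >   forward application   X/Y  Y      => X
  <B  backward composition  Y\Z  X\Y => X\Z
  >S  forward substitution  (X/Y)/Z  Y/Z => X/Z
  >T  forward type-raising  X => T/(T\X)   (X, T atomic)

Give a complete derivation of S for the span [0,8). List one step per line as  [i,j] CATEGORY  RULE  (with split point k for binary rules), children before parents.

[0,8] S   >
  [0,3] S/(S\PP)   >
    [0,1] "slowly" : (S/(S\PP))/N
    [1,3] N   <
      [1,2] "in" : N/S
      [2,3] "bone" : N\(N/S)
  [3,8] S\PP   <B
    [3,7] (S\NP)\PP   >
      [3,4] "here" : ((S\NP)\PP)/NP
      [4,7] NP   <
        [4,6] NP\S   <B
          [4,5] "under" : (PP\S)\S
          [5,6] "read" : NP\(PP\S)
        [6,7] "often" : NP\(NP\S)
    [7,8] "which" : S\(S\NP)

[0,1] (S/(S\PP))/N  lex  "slowly"
[1,2] N/S  lex  "in"
[2,3] N\(N/S)  lex  "bone"
[1,3] N  <  k=2
[0,3] S/(S\PP)  >  k=1
[3,4] ((S\NP)\PP)/NP  lex  "here"
[4,5] (PP\S)\S  lex  "under"
[5,6] NP\(PP\S)  lex  "read"
[4,6] NP\S  <B  k=5
[6,7] NP\(NP\S)  lex  "often"
[4,7] NP  <  k=6
[3,7] (S\NP)\PP  >  k=4
[7,8] S\(S\NP)  lex  "which"
[3,8] S\PP  <B  k=7
[0,8] S  >  k=3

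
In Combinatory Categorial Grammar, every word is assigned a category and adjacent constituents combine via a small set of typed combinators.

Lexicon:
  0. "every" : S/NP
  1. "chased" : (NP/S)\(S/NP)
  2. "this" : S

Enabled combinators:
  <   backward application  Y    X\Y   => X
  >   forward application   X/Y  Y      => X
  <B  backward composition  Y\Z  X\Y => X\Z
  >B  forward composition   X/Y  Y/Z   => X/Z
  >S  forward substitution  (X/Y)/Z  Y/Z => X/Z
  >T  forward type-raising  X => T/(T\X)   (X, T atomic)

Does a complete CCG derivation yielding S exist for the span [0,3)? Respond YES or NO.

NO

S/NP (NP/S)\(S/NP) S
CKY chart[0,3] = {N/(N\NP), NP, NP/(NP\NP), NP/(S\S), PP/(PP\NP), S/(S\NP)}; S ∉ chart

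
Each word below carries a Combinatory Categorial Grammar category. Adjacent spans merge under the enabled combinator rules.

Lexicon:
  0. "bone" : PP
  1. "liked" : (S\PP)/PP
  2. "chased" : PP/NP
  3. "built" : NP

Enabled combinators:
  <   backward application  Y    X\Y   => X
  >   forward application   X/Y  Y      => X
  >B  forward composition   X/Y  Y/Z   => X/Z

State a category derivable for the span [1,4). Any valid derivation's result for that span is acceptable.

[0,4] S   <
  [0,1] "bone" : PP
  [1,4] S\PP   >
    [1,2] "liked" : (S\PP)/PP
    [2,4] PP   >
      [2,3] "chased" : PP/NP
      [3,4] "built" : NP

S\PP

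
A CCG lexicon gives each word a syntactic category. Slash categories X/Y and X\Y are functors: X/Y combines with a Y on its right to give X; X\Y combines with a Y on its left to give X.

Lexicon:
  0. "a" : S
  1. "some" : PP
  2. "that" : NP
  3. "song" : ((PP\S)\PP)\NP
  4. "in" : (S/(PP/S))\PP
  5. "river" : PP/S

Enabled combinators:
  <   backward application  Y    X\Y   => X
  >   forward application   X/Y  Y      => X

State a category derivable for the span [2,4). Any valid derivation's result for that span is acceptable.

(PP\S)\PP

[0,6] S   >
  [0,5] S/(PP/S)   <
    [0,4] PP   <
      [0,1] "a" : S
      [1,4] PP\S   <
        [1,2] "some" : PP
        [2,4] (PP\S)\PP   <
          [2,3] "that" : NP
          [3,4] "song" : ((PP\S)\PP)\NP
    [4,5] "in" : (S/(PP/S))\PP
  [5,6] "river" : PP/S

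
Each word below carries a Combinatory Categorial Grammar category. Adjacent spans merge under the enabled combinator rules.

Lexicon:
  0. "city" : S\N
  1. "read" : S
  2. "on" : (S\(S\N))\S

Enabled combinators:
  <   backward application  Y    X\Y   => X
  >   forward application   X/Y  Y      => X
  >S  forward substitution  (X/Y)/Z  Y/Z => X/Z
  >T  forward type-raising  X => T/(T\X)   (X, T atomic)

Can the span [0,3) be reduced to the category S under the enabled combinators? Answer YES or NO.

[0,3] S   <
  [0,1] "city" : S\N
  [1,3] S\(S\N)   <
    [1,2] "read" : S
    [2,3] "on" : (S\(S\N))\S

YES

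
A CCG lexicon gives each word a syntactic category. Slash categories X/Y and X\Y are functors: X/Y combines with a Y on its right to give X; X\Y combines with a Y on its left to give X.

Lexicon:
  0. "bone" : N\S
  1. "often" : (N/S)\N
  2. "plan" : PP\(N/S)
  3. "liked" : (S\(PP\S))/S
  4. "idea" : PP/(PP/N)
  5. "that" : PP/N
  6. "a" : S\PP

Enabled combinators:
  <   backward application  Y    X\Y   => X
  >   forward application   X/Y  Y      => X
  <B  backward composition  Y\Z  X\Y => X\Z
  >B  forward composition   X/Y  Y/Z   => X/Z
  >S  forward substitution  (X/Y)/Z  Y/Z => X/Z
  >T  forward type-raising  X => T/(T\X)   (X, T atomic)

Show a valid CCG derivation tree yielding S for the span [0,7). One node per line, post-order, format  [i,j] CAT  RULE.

[0,1] N\S  lex  "bone"
[1,2] (N/S)\N  lex  "often"
[2,3] PP\(N/S)  lex  "plan"
[1,3] PP\N  <B  k=2
[0,3] PP\S  <B  k=1
[3,4] (S\(PP\S))/S  lex  "liked"
[4,5] PP/(PP/N)  lex  "idea"
[5,6] PP/N  lex  "that"
[4,6] PP  >  k=5
[6,7] S\PP  lex  "a"
[4,7] S  <  k=6
[3,7] S\(PP\S)  >  k=4
[0,7] S  <  k=3

[0,7] S   <
  [0,3] PP\S   <B
    [0,1] "bone" : N\S
    [1,3] PP\N   <B
      [1,2] "often" : (N/S)\N
      [2,3] "plan" : PP\(N/S)
  [3,7] S\(PP\S)   >
    [3,4] "liked" : (S\(PP\S))/S
    [4,7] S   <
      [4,6] PP   >
        [4,5] "idea" : PP/(PP/N)
        [5,6] "that" : PP/N
      [6,7] "a" : S\PP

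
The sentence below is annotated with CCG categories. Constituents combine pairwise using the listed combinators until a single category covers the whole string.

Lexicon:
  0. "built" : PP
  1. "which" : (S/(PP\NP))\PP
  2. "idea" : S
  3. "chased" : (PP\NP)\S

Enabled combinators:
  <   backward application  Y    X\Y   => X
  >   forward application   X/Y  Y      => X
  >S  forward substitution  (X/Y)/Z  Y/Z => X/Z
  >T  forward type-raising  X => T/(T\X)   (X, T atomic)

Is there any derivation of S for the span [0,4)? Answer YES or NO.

YES

[0,4] S   >
  [0,2] S/(PP\NP)   <
    [0,1] "built" : PP
    [1,2] "which" : (S/(PP\NP))\PP
  [2,4] PP\NP   <
    [2,3] "idea" : S
    [3,4] "chased" : (PP\NP)\S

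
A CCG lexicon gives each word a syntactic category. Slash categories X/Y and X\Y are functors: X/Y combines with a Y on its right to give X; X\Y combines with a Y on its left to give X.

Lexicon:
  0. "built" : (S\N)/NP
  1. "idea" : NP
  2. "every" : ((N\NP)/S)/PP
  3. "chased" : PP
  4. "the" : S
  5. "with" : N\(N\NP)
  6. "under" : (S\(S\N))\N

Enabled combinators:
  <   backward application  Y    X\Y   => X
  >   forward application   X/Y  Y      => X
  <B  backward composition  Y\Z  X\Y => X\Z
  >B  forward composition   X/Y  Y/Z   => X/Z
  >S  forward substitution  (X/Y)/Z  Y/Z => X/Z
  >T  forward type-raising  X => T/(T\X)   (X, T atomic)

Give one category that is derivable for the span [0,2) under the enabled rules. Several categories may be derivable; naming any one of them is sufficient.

S\N

[0,7] S   <
  [0,2] S\N   >
    [0,1] "built" : (S\N)/NP
    [1,2] "idea" : NP
  [2,7] S\(S\N)   <
    [2,6] N   <
      [2,5] N\NP   >
        [2,4] (N\NP)/S   >
          [2,3] "every" : ((N\NP)/S)/PP
          [3,4] "chased" : PP
        [4,5] "the" : S
      [5,6] "with" : N\(N\NP)
    [6,7] "under" : (S\(S\N))\N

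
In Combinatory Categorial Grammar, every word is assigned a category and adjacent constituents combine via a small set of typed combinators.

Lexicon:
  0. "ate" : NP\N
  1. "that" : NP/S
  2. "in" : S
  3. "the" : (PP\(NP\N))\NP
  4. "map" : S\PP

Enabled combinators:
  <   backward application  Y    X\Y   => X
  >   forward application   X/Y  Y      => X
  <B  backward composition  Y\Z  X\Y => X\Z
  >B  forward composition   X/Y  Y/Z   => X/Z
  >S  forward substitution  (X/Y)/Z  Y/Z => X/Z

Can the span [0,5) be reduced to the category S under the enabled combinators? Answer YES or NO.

[0,5] S   <
  [0,4] PP   <
    [0,1] "ate" : NP\N
    [1,4] PP\(NP\N)   <
      [1,3] NP   >
        [1,2] "that" : NP/S
        [2,3] "in" : S
      [3,4] "the" : (PP\(NP\N))\NP
  [4,5] "map" : S\PP

YES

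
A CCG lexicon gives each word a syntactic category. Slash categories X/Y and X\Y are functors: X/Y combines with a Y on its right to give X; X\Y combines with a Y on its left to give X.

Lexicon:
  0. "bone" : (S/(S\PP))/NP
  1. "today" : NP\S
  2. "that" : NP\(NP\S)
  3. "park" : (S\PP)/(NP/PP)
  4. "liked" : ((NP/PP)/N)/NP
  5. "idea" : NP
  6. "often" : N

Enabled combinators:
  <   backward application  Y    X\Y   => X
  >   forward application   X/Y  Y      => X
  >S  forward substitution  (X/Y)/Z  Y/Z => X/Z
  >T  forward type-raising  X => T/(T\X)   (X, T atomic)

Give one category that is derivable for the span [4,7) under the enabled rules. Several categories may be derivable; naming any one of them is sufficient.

[0,7] S   >
  [0,3] S/(S\PP)   >
    [0,1] "bone" : (S/(S\PP))/NP
    [1,3] NP   <
      [1,2] "today" : NP\S
      [2,3] "that" : NP\(NP\S)
  [3,7] S\PP   >
    [3,4] "park" : (S\PP)/(NP/PP)
    [4,7] NP/PP   >
      [4,6] (NP/PP)/N   >
        [4,5] "liked" : ((NP/PP)/N)/NP
        [5,6] "idea" : NP
      [6,7] "often" : N

NP/PP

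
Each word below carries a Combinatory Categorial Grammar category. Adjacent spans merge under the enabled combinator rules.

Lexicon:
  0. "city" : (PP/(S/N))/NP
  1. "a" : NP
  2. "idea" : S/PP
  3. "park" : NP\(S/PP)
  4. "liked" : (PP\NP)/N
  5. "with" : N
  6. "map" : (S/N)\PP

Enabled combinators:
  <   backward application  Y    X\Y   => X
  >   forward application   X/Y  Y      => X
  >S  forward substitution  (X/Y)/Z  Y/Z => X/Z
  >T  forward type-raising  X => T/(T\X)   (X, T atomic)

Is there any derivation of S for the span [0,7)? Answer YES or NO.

NO

(PP/(S/N))/NP NP S/PP NP\(S/PP) (PP\NP)/N N (S/N)\PP
CKY chart[0,7] = {N/(N\PP), NP/(NP\PP), PP, PP/(PP\PP), S/(S\PP)}; S ∉ chart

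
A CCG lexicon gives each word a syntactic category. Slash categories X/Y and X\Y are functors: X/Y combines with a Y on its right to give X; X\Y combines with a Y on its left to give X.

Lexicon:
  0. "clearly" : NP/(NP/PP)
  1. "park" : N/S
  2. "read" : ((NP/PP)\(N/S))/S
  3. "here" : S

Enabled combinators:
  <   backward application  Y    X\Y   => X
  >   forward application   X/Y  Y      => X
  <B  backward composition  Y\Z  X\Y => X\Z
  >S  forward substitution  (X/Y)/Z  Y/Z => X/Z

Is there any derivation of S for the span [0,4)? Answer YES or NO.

NP/(NP/PP) N/S ((NP/PP)\(N/S))/S S
CKY chart[0,4] = {NP}; S ∉ chart

NO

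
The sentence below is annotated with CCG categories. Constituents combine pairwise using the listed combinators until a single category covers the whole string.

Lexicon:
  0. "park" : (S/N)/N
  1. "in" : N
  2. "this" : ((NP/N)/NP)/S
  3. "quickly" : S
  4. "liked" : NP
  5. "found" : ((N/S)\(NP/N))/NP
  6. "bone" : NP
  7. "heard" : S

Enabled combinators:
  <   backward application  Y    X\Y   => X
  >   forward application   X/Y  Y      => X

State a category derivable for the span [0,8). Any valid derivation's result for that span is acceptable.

[0,8] S   >
  [0,2] S/N   >
    [0,1] "park" : (S/N)/N
    [1,2] "in" : N
  [2,8] N   >
    [2,7] N/S   <
      [2,5] NP/N   >
        [2,4] (NP/N)/NP   >
          [2,3] "this" : ((NP/N)/NP)/S
          [3,4] "quickly" : S
        [4,5] "liked" : NP
      [5,7] (N/S)\(NP/N)   >
        [5,6] "found" : ((N/S)\(NP/N))/NP
        [6,7] "bone" : NP
    [7,8] "heard" : S

S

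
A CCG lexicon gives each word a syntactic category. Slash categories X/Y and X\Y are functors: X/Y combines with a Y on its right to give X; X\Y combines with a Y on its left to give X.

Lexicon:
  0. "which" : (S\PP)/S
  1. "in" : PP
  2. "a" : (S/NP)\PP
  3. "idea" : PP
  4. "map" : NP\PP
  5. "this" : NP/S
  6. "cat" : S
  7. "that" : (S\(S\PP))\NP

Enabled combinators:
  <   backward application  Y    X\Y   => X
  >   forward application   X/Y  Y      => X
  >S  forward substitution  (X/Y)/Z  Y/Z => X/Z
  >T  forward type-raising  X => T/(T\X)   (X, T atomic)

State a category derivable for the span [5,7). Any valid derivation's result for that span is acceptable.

[0,8] S   <
  [0,5] S\PP   >
    [0,1] "which" : (S\PP)/S
    [1,5] S   >
      [1,3] S/NP   <
        [1,2] "in" : PP
        [2,3] "a" : (S/NP)\PP
      [3,5] NP   >
        [3,4] NP/(NP\PP)   >T
          [3,4] "idea" : PP
        [4,5] "map" : NP\PP
  [5,8] S\(S\PP)   <
    [5,7] NP   >
      [5,6] "this" : NP/S
      [6,7] "cat" : S
    [7,8] "that" : (S\(S\PP))\NP

NP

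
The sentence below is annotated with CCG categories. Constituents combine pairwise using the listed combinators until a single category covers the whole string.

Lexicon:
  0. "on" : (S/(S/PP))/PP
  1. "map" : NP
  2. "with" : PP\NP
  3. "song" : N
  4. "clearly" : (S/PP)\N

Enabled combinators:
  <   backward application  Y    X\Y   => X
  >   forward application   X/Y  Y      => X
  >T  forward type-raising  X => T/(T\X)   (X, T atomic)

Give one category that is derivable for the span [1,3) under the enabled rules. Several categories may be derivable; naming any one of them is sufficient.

PP

[0,5] S   >
  [0,3] S/(S/PP)   >
    [0,1] "on" : (S/(S/PP))/PP
    [1,3] PP   <
      [1,2] "map" : NP
      [2,3] "with" : PP\NP
  [3,5] S/PP   <
    [3,4] "song" : N
    [4,5] "clearly" : (S/PP)\N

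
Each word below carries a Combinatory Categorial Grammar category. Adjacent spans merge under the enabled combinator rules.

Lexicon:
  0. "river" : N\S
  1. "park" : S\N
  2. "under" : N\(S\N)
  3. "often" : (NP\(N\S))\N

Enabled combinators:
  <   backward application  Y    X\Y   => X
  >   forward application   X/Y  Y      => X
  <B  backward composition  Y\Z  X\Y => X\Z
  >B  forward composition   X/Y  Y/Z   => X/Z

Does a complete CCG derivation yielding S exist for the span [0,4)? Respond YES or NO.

NO

N\S S\N N\(S\N) (NP\(N\S))\N
CKY chart[0,4] = {NP}; S ∉ chart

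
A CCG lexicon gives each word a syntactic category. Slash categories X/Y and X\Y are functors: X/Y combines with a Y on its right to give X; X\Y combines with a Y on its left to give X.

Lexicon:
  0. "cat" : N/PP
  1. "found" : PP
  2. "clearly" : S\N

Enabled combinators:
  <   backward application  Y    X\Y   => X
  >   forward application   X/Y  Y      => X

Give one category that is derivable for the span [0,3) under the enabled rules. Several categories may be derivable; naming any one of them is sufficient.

[0,3] S   <
  [0,2] N   >
    [0,1] "cat" : N/PP
    [1,2] "found" : PP
  [2,3] "clearly" : S\N

S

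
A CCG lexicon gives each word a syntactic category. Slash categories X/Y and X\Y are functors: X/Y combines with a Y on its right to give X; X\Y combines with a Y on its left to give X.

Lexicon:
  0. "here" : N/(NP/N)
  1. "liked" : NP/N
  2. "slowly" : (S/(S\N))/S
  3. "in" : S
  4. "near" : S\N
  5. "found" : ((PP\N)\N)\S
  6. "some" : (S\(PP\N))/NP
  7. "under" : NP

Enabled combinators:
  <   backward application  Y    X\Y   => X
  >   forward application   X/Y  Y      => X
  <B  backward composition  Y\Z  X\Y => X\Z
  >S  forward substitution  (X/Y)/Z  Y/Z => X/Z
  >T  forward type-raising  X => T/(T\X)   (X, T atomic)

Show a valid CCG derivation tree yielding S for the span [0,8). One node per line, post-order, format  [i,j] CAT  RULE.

[0,1] N/(NP/N)  lex  "here"
[1,2] NP/N  lex  "liked"
[0,2] N  >  k=1
[2,3] (S/(S\N))/S  lex  "slowly"
[3,4] S  lex  "in"
[2,4] S/(S\N)  >  k=3
[4,5] S\N  lex  "near"
[2,5] S  >  k=4
[5,6] ((PP\N)\N)\S  lex  "found"
[2,6] (PP\N)\N  <  k=5
[6,7] (S\(PP\N))/NP  lex  "some"
[7,8] NP  lex  "under"
[6,8] S\(PP\N)  >  k=7
[2,8] S\N  <B  k=6
[0,8] S  <  k=2

[0,8] S   <
  [0,2] N   >
    [0,1] "here" : N/(NP/N)
    [1,2] "liked" : NP/N
  [2,8] S\N   <B
    [2,6] (PP\N)\N   <
      [2,5] S   >
        [2,4] S/(S\N)   >
          [2,3] "slowly" : (S/(S\N))/S
          [3,4] "in" : S
        [4,5] "near" : S\N
      [5,6] "found" : ((PP\N)\N)\S
    [6,8] S\(PP\N)   >
      [6,7] "some" : (S\(PP\N))/NP
      [7,8] "under" : NP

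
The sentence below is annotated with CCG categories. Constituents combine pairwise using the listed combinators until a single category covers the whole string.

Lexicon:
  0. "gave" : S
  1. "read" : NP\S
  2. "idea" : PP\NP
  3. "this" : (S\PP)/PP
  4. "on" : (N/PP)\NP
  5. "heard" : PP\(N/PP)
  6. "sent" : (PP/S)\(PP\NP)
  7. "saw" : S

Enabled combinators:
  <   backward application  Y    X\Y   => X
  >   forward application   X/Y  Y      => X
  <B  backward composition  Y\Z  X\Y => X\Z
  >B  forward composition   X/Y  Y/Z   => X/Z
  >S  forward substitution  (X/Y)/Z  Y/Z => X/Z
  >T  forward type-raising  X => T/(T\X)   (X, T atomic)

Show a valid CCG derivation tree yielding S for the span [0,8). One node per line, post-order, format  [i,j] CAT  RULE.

[0,1] S  lex  "gave"
[0,1] NP/(NP\S)  >T
[1,2] NP\S  lex  "read"
[0,2] NP  >  k=1
[2,3] PP\NP  lex  "idea"
[0,3] PP  <  k=2
[3,4] (S\PP)/PP  lex  "this"
[4,5] (N/PP)\NP  lex  "on"
[5,6] PP\(N/PP)  lex  "heard"
[4,6] PP\NP  <B  k=5
[6,7] (PP/S)\(PP\NP)  lex  "sent"
[4,7] PP/S  <  k=6
[7,8] S  lex  "saw"
[4,8] PP  >  k=7
[3,8] S\PP  >  k=4
[0,8] S  <  k=3

[0,8] S   <
  [0,3] PP   <
    [0,2] NP   >
      [0,1] NP/(NP\S)   >T
        [0,1] "gave" : S
      [1,2] "read" : NP\S
    [2,3] "idea" : PP\NP
  [3,8] S\PP   >
    [3,4] "this" : (S\PP)/PP
    [4,8] PP   >
      [4,7] PP/S   <
        [4,6] PP\NP   <B
          [4,5] "on" : (N/PP)\NP
          [5,6] "heard" : PP\(N/PP)
        [6,7] "sent" : (PP/S)\(PP\NP)
      [7,8] "saw" : S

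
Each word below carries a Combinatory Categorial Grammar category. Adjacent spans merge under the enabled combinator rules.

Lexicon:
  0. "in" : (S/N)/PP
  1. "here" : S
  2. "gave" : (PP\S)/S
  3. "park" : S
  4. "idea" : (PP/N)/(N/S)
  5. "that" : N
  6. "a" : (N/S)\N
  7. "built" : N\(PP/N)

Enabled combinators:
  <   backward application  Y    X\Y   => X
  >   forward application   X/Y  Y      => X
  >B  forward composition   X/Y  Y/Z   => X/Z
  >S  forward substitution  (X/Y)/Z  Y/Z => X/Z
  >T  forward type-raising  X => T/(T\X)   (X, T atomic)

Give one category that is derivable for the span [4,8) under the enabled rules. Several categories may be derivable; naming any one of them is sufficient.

[0,8] S   >
  [0,4] S/N   >
    [0,1] "in" : (S/N)/PP
    [1,4] PP   <
      [1,2] "here" : S
      [2,4] PP\S   >
        [2,3] "gave" : (PP\S)/S
        [3,4] "park" : S
  [4,8] N   <
    [4,7] PP/N   >
      [4,5] "idea" : (PP/N)/(N/S)
      [5,7] N/S   <
        [5,6] "that" : N
        [6,7] "a" : (N/S)\N
    [7,8] "built" : N\(PP/N)

N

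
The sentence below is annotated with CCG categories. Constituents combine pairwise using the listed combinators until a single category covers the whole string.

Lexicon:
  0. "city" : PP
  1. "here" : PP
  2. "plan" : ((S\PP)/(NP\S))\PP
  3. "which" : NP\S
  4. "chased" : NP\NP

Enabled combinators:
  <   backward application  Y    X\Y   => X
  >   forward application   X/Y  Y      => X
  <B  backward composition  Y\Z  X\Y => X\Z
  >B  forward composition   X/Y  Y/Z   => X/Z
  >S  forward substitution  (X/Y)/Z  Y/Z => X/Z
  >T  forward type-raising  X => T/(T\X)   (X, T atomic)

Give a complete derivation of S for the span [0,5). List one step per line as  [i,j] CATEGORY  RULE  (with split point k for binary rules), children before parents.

[0,1] PP  lex  "city"
[0,1] S/(S\PP)  >T
[1,2] PP  lex  "here"
[2,3] ((S\PP)/(NP\S))\PP  lex  "plan"
[1,3] (S\PP)/(NP\S)  <  k=2
[3,4] NP\S  lex  "which"
[4,5] NP\NP  lex  "chased"
[3,5] NP\S  <B  k=4
[1,5] S\PP  >  k=3
[0,5] S  >  k=1

[0,5] S   >
  [0,1] S/(S\PP)   >T
    [0,1] "city" : PP
  [1,5] S\PP   >
    [1,3] (S\PP)/(NP\S)   <
      [1,2] "here" : PP
      [2,3] "plan" : ((S\PP)/(NP\S))\PP
    [3,5] NP\S   <B
      [3,4] "which" : NP\S
      [4,5] "chased" : NP\NP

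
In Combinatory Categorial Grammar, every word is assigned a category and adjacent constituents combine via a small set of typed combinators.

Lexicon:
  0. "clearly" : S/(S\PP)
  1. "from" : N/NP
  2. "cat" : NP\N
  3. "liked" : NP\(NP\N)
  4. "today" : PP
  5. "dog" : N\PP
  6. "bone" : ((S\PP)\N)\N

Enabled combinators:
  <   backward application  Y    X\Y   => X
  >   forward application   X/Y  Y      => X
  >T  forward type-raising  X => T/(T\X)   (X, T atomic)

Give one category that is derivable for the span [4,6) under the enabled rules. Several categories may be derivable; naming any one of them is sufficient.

[0,7] S   >
  [0,1] "clearly" : S/(S\PP)
  [1,7] S\PP   <
    [1,4] N   >
      [1,2] "from" : N/NP
      [2,4] NP   <
        [2,3] "cat" : NP\N
        [3,4] "liked" : NP\(NP\N)
    [4,7] (S\PP)\N   <
      [4,6] N   <
        [4,5] "today" : PP
        [5,6] "dog" : N\PP
      [6,7] "bone" : ((S\PP)\N)\N

N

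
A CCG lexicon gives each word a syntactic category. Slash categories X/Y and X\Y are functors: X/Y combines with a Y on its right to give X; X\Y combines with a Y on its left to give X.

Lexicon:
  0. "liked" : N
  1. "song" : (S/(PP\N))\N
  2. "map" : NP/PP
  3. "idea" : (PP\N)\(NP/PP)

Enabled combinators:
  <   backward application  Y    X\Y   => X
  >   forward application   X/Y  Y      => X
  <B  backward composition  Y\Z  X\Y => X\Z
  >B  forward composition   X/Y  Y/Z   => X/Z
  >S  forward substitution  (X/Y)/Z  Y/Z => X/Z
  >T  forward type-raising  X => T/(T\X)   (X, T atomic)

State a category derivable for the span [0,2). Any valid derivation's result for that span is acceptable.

[0,4] S   >
  [0,2] S/(PP\N)   <
    [0,1] "liked" : N
    [1,2] "song" : (S/(PP\N))\N
  [2,4] PP\N   <
    [2,3] "map" : NP/PP
    [3,4] "idea" : (PP\N)\(NP/PP)

S/(PP\N)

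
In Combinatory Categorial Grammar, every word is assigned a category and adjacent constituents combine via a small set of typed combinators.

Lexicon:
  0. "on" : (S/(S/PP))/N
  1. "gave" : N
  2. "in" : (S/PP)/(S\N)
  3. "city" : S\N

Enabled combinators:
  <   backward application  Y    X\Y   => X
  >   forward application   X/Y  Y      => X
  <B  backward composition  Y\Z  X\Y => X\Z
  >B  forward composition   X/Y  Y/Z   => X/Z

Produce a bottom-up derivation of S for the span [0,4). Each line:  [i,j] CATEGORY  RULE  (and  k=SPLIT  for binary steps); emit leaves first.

[0,1] (S/(S/PP))/N  lex  "on"
[1,2] N  lex  "gave"
[0,2] S/(S/PP)  >  k=1
[2,3] (S/PP)/(S\N)  lex  "in"
[3,4] S\N  lex  "city"
[2,4] S/PP  >  k=3
[0,4] S  >  k=2

[0,4] S   >
  [0,2] S/(S/PP)   >
    [0,1] "on" : (S/(S/PP))/N
    [1,2] "gave" : N
  [2,4] S/PP   >
    [2,3] "in" : (S/PP)/(S\N)
    [3,4] "city" : S\N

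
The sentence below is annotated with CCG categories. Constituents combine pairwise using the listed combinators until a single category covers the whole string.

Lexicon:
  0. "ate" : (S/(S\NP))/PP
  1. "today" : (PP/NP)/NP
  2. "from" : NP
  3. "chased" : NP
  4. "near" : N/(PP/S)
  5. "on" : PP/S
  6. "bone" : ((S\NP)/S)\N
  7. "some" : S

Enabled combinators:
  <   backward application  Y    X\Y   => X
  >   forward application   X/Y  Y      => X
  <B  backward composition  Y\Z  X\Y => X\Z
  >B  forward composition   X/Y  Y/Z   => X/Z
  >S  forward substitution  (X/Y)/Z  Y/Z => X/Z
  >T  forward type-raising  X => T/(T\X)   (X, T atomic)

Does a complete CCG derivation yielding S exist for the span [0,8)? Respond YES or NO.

YES

[0,8] S   >
  [0,4] S/(S\NP)   >
    [0,1] "ate" : (S/(S\NP))/PP
    [1,4] PP   >
      [1,3] PP/NP   >
        [1,2] "today" : (PP/NP)/NP
        [2,3] "from" : NP
      [3,4] "chased" : NP
  [4,8] S\NP   >
    [4,7] (S\NP)/S   <
      [4,6] N   >
        [4,5] "near" : N/(PP/S)
        [5,6] "on" : PP/S
      [6,7] "bone" : ((S\NP)/S)\N
    [7,8] "some" : S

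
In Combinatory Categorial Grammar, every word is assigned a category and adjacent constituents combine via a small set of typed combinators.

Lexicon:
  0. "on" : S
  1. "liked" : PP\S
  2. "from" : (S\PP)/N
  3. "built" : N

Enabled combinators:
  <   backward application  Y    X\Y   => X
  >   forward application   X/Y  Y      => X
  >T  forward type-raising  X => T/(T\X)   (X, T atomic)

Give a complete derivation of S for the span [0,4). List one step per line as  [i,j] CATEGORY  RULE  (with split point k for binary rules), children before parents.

[0,4] S   <
  [0,2] PP   >
    [0,1] PP/(PP\S)   >T
      [0,1] "on" : S
    [1,2] "liked" : PP\S
  [2,4] S\PP   >
    [2,3] "from" : (S\PP)/N
    [3,4] "built" : N

[0,1] S  lex  "on"
[0,1] PP/(PP\S)  >T
[1,2] PP\S  lex  "liked"
[0,2] PP  >  k=1
[2,3] (S\PP)/N  lex  "from"
[3,4] N  lex  "built"
[2,4] S\PP  >  k=3
[0,4] S  <  k=2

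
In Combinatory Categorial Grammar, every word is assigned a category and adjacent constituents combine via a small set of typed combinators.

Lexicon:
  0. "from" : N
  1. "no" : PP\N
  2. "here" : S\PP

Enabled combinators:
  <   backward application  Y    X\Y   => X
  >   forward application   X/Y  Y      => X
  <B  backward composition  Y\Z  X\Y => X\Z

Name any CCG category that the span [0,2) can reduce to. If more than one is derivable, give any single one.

PP

[0,3] S   <
  [0,2] PP   <
    [0,1] "from" : N
    [1,2] "no" : PP\N
  [2,3] "here" : S\PP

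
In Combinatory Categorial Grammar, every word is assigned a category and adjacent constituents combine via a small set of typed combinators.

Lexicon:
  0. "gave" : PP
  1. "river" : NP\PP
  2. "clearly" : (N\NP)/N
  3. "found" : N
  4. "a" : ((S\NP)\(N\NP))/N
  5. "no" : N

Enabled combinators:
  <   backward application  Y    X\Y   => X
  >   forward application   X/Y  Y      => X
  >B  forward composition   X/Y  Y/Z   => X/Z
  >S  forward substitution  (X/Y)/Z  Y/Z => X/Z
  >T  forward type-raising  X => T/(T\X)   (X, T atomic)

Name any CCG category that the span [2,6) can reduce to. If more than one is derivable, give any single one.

[0,6] S   <
  [0,2] NP   >
    [0,1] NP/(NP\PP)   >T
      [0,1] "gave" : PP
    [1,2] "river" : NP\PP
  [2,6] S\NP   <
    [2,4] N\NP   >
      [2,3] "clearly" : (N\NP)/N
      [3,4] "found" : N
    [4,6] (S\NP)\(N\NP)   >
      [4,5] "a" : ((S\NP)\(N\NP))/N
      [5,6] "no" : N

S\NP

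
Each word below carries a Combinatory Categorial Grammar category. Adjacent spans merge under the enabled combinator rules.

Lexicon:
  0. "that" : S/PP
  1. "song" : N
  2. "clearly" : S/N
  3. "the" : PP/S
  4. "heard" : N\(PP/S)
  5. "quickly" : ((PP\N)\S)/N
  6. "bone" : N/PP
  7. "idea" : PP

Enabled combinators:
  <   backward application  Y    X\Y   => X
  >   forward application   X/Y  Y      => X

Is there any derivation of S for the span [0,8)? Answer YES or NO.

[0,8] S   >
  [0,1] "that" : S/PP
  [1,8] PP   <
    [1,2] "song" : N
    [2,8] PP\N   <
      [2,5] S   >
        [2,3] "clearly" : S/N
        [3,5] N   <
          [3,4] "the" : PP/S
          [4,5] "heard" : N\(PP/S)
      [5,8] (PP\N)\S   >
        [5,6] "quickly" : ((PP\N)\S)/N
        [6,8] N   >
          [6,7] "bone" : N/PP
          [7,8] "idea" : PP

YES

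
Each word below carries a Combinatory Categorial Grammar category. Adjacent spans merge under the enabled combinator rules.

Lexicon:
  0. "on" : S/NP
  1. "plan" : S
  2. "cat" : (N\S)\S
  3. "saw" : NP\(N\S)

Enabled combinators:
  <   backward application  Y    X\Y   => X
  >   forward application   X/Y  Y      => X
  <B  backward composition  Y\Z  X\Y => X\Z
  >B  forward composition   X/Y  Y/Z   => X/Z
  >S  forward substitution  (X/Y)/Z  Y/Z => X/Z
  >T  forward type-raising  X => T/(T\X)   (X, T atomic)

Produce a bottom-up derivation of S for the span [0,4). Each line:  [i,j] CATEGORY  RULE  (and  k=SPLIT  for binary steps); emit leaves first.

[0,1] S/NP  lex  "on"
[1,2] S  lex  "plan"
[2,3] (N\S)\S  lex  "cat"
[1,3] N\S  <  k=2
[3,4] NP\(N\S)  lex  "saw"
[1,4] NP  <  k=3
[0,4] S  >  k=1

[0,4] S   >
  [0,1] "on" : S/NP
  [1,4] NP   <
    [1,3] N\S   <
      [1,2] "plan" : S
      [2,3] "cat" : (N\S)\S
    [3,4] "saw" : NP\(N\S)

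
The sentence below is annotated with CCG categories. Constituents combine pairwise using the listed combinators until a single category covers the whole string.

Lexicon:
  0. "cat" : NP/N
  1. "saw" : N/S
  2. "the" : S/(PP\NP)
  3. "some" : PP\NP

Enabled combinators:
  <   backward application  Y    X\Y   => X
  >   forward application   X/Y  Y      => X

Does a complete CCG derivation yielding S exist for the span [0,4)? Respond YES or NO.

NO

NP/N N/S S/(PP\NP) PP\NP
CKY chart[0,4] = {NP}; S ∉ chart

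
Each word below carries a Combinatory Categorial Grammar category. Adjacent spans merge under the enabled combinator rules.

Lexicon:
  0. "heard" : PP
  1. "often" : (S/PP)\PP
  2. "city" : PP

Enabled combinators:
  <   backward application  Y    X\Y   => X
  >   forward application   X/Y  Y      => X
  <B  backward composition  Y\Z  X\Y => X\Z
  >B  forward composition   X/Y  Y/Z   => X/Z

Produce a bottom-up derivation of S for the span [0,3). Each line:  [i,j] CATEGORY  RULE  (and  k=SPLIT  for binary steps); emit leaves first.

[0,1] PP  lex  "heard"
[1,2] (S/PP)\PP  lex  "often"
[0,2] S/PP  <  k=1
[2,3] PP  lex  "city"
[0,3] S  >  k=2

[0,3] S   >
  [0,2] S/PP   <
    [0,1] "heard" : PP
    [1,2] "often" : (S/PP)\PP
  [2,3] "city" : PP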